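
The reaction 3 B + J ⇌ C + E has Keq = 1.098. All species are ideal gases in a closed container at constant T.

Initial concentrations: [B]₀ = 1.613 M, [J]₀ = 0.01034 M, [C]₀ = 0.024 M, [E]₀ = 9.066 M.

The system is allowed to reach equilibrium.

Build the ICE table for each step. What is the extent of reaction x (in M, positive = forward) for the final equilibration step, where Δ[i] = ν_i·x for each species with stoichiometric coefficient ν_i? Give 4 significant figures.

Q₀ = 5.014 vs Keq = 1.098 ⇒ Q>K, reverse
Step 1:
                  B         J         C         E
  Initial     1.613   0.01034     0.024     9.066
  Change    0.03572   0.01191  -0.01191  -0.01191
  Equil       1.649   0.02225   0.01209     9.054
  solve Keq expr → x = -0.01191; check Q = 1.098

x = -0.01191 M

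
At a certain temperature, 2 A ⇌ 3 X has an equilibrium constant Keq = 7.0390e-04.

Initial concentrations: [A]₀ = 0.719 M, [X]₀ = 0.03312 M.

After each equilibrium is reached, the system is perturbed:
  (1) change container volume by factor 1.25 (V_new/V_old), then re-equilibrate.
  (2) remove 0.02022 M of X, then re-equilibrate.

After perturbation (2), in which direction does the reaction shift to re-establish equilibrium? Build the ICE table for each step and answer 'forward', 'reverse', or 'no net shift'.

Direction: forward

Q₀ = 7.0277e-05 vs Keq = 7.0390e-04 ⇒ Q<K, forward
Step 1:
                  A         X
  Initial     0.719   0.03312
  Change   -0.02443   0.03665
  Equil      0.6946   0.06977
  solve Keq expr → x = 0.01222; check Q = 7.0390e-04
Then change container volume by factor 1.25 (V_new/V_old).
Step 2:
                  A         X
  Initial    0.5557   0.05581
  Change  -0.002741  0.004112
  Equil      0.5529   0.05993
  solve Keq expr → x = 0.001371; check Q = 7.0390e-04
Then remove 0.02022 M of X.
Step 3:
                  A         X
  Initial    0.5529   0.03971
  Change   -0.01286   0.01929
  Equil      0.5401   0.05899
  solve Keq expr → x = 0.006429; check Q = 7.0390e-04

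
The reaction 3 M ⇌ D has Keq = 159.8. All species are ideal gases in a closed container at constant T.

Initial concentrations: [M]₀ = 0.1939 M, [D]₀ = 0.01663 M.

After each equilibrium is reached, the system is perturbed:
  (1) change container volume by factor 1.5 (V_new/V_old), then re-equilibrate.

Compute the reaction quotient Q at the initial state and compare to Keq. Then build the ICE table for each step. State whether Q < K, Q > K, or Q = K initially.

Q₀ = 2.281 vs Keq = 159.8 ⇒ Q<K, forward
Step 1:
                   M          D
  Initial     0.1939    0.01663
  Change     -0.1228    0.04092
  Equil      0.07115    0.05755
  solve Keq expr → x = 0.04092; check Q = 159.8
Then change container volume by factor 1.5 (V_new/V_old).
Step 2:
                   M          D
  Initial    0.04743    0.03837
  Change      0.0124  -0.004134
  Equil      0.05983    0.03423
  solve Keq expr → x = -0.004134; check Q = 159.8

Q₀ = 2.281; Q < K (proceeds forward)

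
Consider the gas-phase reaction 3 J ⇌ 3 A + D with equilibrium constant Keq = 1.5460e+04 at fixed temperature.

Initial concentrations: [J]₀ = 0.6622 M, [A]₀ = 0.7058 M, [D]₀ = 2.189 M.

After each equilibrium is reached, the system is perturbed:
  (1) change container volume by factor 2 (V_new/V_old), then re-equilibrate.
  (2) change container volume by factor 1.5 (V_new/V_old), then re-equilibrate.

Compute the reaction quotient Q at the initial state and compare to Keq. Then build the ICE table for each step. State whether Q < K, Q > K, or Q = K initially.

Q₀ = 2.65; Q < K (proceeds forward)

Q₀ = 2.65 vs Keq = 1.5460e+04 ⇒ Q<K, forward
Step 1:
                    J           A           D
  Initial      0.6622      0.7058       2.189
  Change      -0.5926      0.5926      0.1975
  Equil       0.06965       1.298       2.387
  solve Keq expr → x = 0.1975; check Q = 1.5460e+04
Then change container volume by factor 2 (V_new/V_old).
Step 2:
                    J           A           D
  Initial     0.03482      0.6492       1.193
  Change    -0.006874    0.006874    0.002291
  Equil       0.02795       0.656       1.196
  solve Keq expr → x = 0.002291; check Q = 1.5460e+04
Then change container volume by factor 1.5 (V_new/V_old).
Step 3:
                    J           A           D
  Initial     0.01863      0.4374       0.797
  Change    -0.002266    0.002266  7.5538e-04
  Equil       0.01637      0.4396      0.7978
  solve Keq expr → x = 7.5538e-04; check Q = 1.5460e+04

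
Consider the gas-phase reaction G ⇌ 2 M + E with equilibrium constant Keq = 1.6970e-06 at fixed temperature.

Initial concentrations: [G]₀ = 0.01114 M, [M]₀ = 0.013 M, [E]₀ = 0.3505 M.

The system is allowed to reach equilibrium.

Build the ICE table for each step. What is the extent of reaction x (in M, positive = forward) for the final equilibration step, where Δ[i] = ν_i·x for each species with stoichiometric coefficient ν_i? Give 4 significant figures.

x = -0.006353 M

Q₀ = 0.005317 vs Keq = 1.6970e-06 ⇒ Q>K, reverse
Step 1:
                  G         M         E
  Initial   0.01114     0.013    0.3505
  Change   0.006353  -0.01271 -0.006353
  Equil     0.01749 2.9370e-04    0.3441
  solve Keq expr → x = -0.006353; check Q = 1.6970e-06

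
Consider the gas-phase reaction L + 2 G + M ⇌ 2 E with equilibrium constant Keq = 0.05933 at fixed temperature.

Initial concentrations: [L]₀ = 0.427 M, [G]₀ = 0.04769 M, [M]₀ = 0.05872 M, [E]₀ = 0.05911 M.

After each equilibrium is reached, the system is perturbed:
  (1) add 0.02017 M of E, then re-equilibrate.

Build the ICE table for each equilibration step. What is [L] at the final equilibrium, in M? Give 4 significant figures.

[L]_eq = 0.4635 M

Q₀ = 61.27 vs Keq = 0.05933 ⇒ Q>K, reverse
Step 1:
                  L         G         M         E
  Initial     0.427   0.04769   0.05872   0.05911
  Change     0.0271   0.05421    0.0271  -0.05421
  Equil      0.4541    0.1019   0.08582    0.0049
  solve Keq expr → x = -0.0271; check Q = 0.05933
Then add 0.02017 M of E.
Step 2:
                  L         G         M         E
  Initial    0.4541    0.1019   0.08582   0.02507
  Change   0.009444   0.01889  0.009444  -0.01889
  Equil      0.4635    0.1208   0.09527  0.006183
  solve Keq expr → x = -0.009444; check Q = 0.05933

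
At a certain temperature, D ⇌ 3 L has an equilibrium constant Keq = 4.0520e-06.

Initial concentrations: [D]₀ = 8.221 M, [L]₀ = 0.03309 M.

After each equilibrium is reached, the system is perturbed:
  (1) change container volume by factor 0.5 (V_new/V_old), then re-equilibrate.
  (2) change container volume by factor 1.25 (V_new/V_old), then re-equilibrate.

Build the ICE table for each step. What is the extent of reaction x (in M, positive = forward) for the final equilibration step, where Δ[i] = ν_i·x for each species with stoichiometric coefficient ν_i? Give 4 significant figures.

x = 0.001734 M

Q₀ = 4.4072e-06 vs Keq = 4.0520e-06 ⇒ Q>K, reverse
Step 1:
                  D         L
  Initial     8.221   0.03309
  Change  3.0455e-04 -9.1365e-04
  Equil       8.221   0.03218
  solve Keq expr → x = -3.0455e-04; check Q = 4.0520e-06
Then change container volume by factor 0.5 (V_new/V_old).
Step 2:
                  D         L
  Initial     16.44   0.06435
  Change   0.007936  -0.02381
  Equil       16.45   0.04055
  solve Keq expr → x = -0.007936; check Q = 4.0520e-06
Then change container volume by factor 1.25 (V_new/V_old).
Step 3:
                  D         L
  Initial     13.16   0.03244
  Change  -0.001734  0.005201
  Equil       13.16   0.03764
  solve Keq expr → x = 0.001734; check Q = 4.0520e-06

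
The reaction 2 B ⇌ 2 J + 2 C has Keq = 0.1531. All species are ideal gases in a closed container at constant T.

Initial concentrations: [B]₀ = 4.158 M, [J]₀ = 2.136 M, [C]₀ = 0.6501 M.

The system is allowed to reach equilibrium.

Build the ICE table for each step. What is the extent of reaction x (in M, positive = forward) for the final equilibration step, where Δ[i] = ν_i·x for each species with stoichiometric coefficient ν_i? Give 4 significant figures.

x = 0.03666 M

Q₀ = 0.1115 vs Keq = 0.1531 ⇒ Q<K, forward
Step 1:
                    B           J           C
  init          4.158       2.136      0.6501
  Δ          -0.07332     0.07332     0.07332
  eq            4.085       2.209      0.7234
  solve Keq expr → x = 0.03666; check Q = 0.1531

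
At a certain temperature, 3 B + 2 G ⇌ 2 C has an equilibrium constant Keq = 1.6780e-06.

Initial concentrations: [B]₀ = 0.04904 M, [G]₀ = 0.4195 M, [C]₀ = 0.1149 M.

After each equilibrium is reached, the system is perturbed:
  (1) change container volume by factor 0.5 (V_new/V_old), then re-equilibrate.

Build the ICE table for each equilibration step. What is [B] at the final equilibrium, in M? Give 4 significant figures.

Q₀ = 636.1 vs Keq = 1.6780e-06 ⇒ Q>K, reverse
Step 1:
                  B         G         C
  Initial   0.04904    0.4195    0.1149
  Change     0.1722    0.1148   -0.1148
  Equil      0.2213    0.5343 7.2048e-05
  solve Keq expr → x = -0.05741; check Q = 1.6780e-06
Then change container volume by factor 0.5 (V_new/V_old).
Step 2:
                  B         G         C
  Initial    0.4426     1.069 1.4410e-04
  Change  -3.9424e-04 -2.6282e-04 2.6282e-04
  Equil      0.4422     1.068 4.0692e-04
  solve Keq expr → x = 1.3141e-04; check Q = 1.6780e-06

[B]_eq = 0.4422 M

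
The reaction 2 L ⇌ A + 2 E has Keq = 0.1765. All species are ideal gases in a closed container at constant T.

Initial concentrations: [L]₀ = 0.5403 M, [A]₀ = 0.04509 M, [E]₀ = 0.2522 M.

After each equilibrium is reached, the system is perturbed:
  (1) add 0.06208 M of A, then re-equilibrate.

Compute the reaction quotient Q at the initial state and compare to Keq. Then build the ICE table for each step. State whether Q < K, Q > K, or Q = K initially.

Q₀ = 0.009824 vs Keq = 0.1765 ⇒ Q<K, forward
Step 1:
                    L           A           E
  init         0.5403     0.04509      0.2522
  Δ           -0.1731     0.08653      0.1731
  eq           0.3672      0.1316      0.4253
  solve Keq expr → x = 0.08653; check Q = 0.1765
Then add 0.06208 M of A.
Step 2:
                    L           A           E
  init         0.3672      0.1937      0.4253
  Δ           0.03019    -0.01509    -0.03019
  eq           0.3974      0.1786      0.3951
  solve Keq expr → x = -0.01509; check Q = 0.1765

Q₀ = 0.009824; Q < K (proceeds forward)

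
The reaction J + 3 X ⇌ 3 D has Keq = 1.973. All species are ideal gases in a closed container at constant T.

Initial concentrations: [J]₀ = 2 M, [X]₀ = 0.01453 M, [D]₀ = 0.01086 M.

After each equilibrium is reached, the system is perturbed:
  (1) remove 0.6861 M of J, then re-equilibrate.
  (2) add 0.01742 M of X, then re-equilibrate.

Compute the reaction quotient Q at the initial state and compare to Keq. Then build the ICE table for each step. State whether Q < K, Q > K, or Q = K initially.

Q₀ = 0.2088 vs Keq = 1.973 ⇒ Q<K, forward
Step 1:
                    J           X           D
  init              2     0.01453     0.01086
  Δ         -0.001563   -0.004688    0.004688
  eq            1.998    0.009842     0.01555
  solve Keq expr → x = 0.001563; check Q = 1.973
Then remove 0.6861 M of J.
Step 2:
                    J           X           D
  init          1.312    0.009842     0.01555
  Δ        2.8551e-04  8.5653e-04 -8.5653e-04
  eq            1.313      0.0107     0.01469
  solve Keq expr → x = -2.8551e-04; check Q = 1.973
Then add 0.01742 M of X.
Step 3:
                    J           X           D
  init          1.313     0.02812     0.01469
  Δ         -0.003357    -0.01007     0.01007
  eq            1.309     0.01805     0.02476
  solve Keq expr → x = 0.003357; check Q = 1.973

Q₀ = 0.2088; Q < K (proceeds forward)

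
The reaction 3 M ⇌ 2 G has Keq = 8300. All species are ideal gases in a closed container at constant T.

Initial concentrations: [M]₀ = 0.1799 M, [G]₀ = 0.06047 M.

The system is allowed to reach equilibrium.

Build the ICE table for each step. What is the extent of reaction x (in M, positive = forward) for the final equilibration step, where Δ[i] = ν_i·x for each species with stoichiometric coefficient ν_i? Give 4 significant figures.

x = 0.05491 M

Q₀ = 0.628 vs Keq = 8300 ⇒ Q<K, forward
Step 1:
                    M           G
  I            0.1799     0.06047
  C           -0.1647      0.1098
  E           0.01517      0.1703
  solve Keq expr → x = 0.05491; check Q = 8300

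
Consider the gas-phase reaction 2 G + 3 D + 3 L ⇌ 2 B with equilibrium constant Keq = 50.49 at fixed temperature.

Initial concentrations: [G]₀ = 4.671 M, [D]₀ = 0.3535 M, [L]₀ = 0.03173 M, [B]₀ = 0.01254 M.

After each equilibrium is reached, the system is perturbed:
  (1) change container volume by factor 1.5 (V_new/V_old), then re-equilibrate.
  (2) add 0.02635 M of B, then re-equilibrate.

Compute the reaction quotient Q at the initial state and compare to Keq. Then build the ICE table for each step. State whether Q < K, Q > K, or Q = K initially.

Q₀ = 5.107 vs Keq = 50.49 ⇒ Q<K, forward
Step 1:
                    G           D           L           B
  Initial       4.671      0.3535     0.03173     0.01254
  Change    -0.007319    -0.01098    -0.01098    0.007319
  Equil         4.664      0.3425     0.02075     0.01986
  solve Keq expr → x = 0.003659; check Q = 50.49
Then change container volume by factor 1.5 (V_new/V_old).
Step 2:
                    G           D           L           B
  Initial       3.109      0.2283     0.01383     0.01324
  Change     0.005178    0.007767    0.007767   -0.005178
  Equil         3.114      0.2361      0.0216    0.008061
  solve Keq expr → x = -0.002589; check Q = 50.49
Then add 0.02635 M of B.
Step 3:
                    G           D           L           B
  Initial       3.114      0.2361      0.0216     0.03441
  Change      0.01199     0.01799     0.01799    -0.01199
  Equil         3.126      0.2541     0.03959     0.02242
  solve Keq expr → x = -0.005997; check Q = 50.49

Q₀ = 5.107; Q < K (proceeds forward)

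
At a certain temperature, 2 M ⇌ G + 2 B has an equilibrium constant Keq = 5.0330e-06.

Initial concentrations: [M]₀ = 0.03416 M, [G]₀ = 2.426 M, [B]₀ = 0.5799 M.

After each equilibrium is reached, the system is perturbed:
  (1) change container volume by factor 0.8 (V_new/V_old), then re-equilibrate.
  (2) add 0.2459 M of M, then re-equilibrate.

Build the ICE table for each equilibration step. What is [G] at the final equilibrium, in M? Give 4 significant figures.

Q₀ = 699.1 vs Keq = 5.0330e-06 ⇒ Q>K, reverse
Step 1:
                    M           G           B
  I           0.03416       2.426      0.5799
  C             0.579     -0.2895      -0.579
  E            0.6131       2.137  9.4103e-04
  solve Keq expr → x = -0.2895; check Q = 5.0330e-06
Then change container volume by factor 0.8 (V_new/V_old).
Step 2:
                    M           G           B
  I            0.7664       2.671    0.001176
  C        1.2400e-04 -6.2001e-05 -1.2400e-04
  E            0.7665       2.671    0.001052
  solve Keq expr → x = -6.2001e-05; check Q = 5.0330e-06
Then add 0.2459 M of M.
Step 3:
                    M           G           B
  I             1.012       2.671    0.001052
  C       -3.3707e-04  1.6853e-04  3.3707e-04
  E             1.012       2.671    0.001389
  solve Keq expr → x = 1.6853e-04; check Q = 5.0330e-06

[G]_eq = 2.671 M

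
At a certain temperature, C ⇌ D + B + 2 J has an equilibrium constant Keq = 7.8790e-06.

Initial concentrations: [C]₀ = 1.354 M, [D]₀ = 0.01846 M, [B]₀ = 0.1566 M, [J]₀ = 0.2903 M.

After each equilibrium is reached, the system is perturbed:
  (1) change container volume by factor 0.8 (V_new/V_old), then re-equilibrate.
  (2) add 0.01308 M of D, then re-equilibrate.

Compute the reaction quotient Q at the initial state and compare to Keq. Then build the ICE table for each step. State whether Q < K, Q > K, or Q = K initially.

Q₀ = 1.7993e-04; Q > K (proceeds reverse)

Q₀ = 1.7993e-04 vs Keq = 7.8790e-06 ⇒ Q>K, reverse
Step 1:
                  C         D         B         J
  I           1.354   0.01846    0.1566    0.2903
  C         0.01727  -0.01727  -0.01727  -0.03455
  E           1.371  0.001186    0.1393    0.2558
  solve Keq expr → x = -0.01727; check Q = 7.8790e-06
Then change container volume by factor 0.8 (V_new/V_old).
Step 2:
                  C         D         B         J
  I           1.714  0.001482    0.1742    0.3197
  C       7.1292e-04 -7.1292e-04 -7.1292e-04 -0.001426
  E           1.715 7.6905e-04    0.1734    0.3183
  solve Keq expr → x = -7.1292e-04; check Q = 7.8790e-06
Then add 0.01308 M of D.
Step 3:
                  C         D         B         J
  I           1.715   0.01385    0.1734    0.3183
  C         0.01286  -0.01286  -0.01286  -0.02572
  E           1.728 9.9046e-04    0.1606    0.2925
  solve Keq expr → x = -0.01286; check Q = 7.8790e-06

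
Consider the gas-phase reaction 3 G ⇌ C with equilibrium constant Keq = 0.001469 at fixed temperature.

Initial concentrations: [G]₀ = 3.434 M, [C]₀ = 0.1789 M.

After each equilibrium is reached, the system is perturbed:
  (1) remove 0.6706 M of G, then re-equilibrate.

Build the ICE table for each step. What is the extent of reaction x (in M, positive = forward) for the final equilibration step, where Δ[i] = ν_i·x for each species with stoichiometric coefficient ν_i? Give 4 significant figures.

Q₀ = 0.004418 vs Keq = 0.001469 ⇒ Q>K, reverse
Step 1:
                    G           C
  Initial       3.434      0.1789
  Change       0.3061      -0.102
  Equil          3.74     0.07686
  solve Keq expr → x = -0.102; check Q = 0.001469
Then remove 0.6706 M of G.
Step 2:
                    G           C
  Initial        3.07     0.07686
  Change      0.09139    -0.03046
  Equil         3.161     0.04639
  solve Keq expr → x = -0.03046; check Q = 0.001469

x = -0.03046 M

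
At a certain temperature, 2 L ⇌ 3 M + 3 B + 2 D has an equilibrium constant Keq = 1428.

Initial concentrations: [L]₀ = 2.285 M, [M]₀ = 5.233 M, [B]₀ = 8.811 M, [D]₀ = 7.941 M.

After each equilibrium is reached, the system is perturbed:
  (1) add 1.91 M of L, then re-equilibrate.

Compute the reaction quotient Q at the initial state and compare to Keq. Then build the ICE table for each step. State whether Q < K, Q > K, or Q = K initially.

Q₀ = 1.1839e+06; Q > K (proceeds reverse)

Q₀ = 1.1839e+06 vs Keq = 1428 ⇒ Q>K, reverse
Step 1:
                    L           M           B           D
  I             2.285       5.233       8.811       7.941
  C             2.281      -3.422      -3.422      -2.281
  E             4.566       1.811       5.389        5.66
  solve Keq expr → x = -1.141; check Q = 1428
Then add 1.91 M of L.
Step 2:
                    L           M           B           D
  I             6.476       1.811       5.389        5.66
  C           -0.1845      0.2768      0.2768      0.1845
  E             6.292       2.088       5.666       5.844
  solve Keq expr → x = 0.09226; check Q = 1428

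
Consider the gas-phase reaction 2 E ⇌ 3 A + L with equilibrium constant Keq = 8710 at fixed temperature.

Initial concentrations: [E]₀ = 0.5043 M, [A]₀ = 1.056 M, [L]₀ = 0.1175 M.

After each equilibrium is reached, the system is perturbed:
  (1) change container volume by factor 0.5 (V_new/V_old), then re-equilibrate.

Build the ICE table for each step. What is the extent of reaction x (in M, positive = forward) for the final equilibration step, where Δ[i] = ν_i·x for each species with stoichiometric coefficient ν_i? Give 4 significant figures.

x = -0.01456 M

Q₀ = 0.5441 vs Keq = 8710 ⇒ Q<K, forward
Step 1:
                    E           A           L
  init         0.5043       1.056      0.1175
  Δ           -0.4889      0.7333      0.2444
  eq          0.01543       1.789      0.3619
  solve Keq expr → x = 0.2444; check Q = 8710
Then change container volume by factor 0.5 (V_new/V_old).
Step 2:
                    E           A           L
  init        0.03086       3.579      0.7239
  Δ           0.02912    -0.04368    -0.01456
  eq          0.05998       3.535      0.7093
  solve Keq expr → x = -0.01456; check Q = 8710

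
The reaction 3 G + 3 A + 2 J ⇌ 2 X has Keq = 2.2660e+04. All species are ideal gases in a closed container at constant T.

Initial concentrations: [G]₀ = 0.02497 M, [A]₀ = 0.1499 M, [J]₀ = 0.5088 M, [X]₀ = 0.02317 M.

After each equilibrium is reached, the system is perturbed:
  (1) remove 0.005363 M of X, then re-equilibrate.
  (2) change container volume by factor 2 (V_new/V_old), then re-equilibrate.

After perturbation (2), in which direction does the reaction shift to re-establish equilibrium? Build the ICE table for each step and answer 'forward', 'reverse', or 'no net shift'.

Direction: reverse

Q₀ = 3.9546e+04 vs Keq = 2.2660e+04 ⇒ Q>K, reverse
Step 1:
                    G           A           J           X
  Initial     0.02497      0.1499      0.5088     0.02317
  Change     0.002837    0.002837    0.001891   -0.001891
  Equil       0.02781      0.1527      0.5107     0.02128
  solve Keq expr → x = -9.4573e-04; check Q = 2.2660e+04
Then remove 0.005363 M of X.
Step 2:
                    G           A           J           X
  Initial     0.02781      0.1527      0.5107     0.01592
  Change    -0.002698   -0.002698   -0.001799    0.001799
  Equil       0.02511        0.15      0.5089     0.01771
  solve Keq expr → x = 8.9927e-04; check Q = 2.2660e+04
Then change container volume by factor 2 (V_new/V_old).
Step 3:
                    G           A           J           X
  Initial     0.01255     0.07502      0.2544    0.008857
  Change     0.008824    0.008824    0.005883   -0.005883
  Equil       0.02138     0.08384      0.2603    0.002974
  solve Keq expr → x = -0.002941; check Q = 2.2660e+04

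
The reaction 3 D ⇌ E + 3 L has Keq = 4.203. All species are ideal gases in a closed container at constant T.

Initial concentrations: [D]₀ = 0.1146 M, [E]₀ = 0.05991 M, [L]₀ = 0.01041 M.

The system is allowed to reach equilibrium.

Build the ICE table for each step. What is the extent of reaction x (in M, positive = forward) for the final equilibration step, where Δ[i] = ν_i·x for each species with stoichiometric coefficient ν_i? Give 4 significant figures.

Q₀ = 4.4905e-05 vs Keq = 4.203 ⇒ Q<K, forward
Step 1:
                    D           E           L
  init         0.1146     0.05991     0.01041
  Δ           -0.0875     0.02917      0.0875
  eq           0.0271     0.08908     0.09791
  solve Keq expr → x = 0.02917; check Q = 4.203

x = 0.02917 M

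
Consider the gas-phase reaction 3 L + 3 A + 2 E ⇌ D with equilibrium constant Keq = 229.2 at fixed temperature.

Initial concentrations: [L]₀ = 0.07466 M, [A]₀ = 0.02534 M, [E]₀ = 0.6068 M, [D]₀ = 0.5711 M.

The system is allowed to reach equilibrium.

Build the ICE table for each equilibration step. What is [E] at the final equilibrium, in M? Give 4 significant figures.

Q₀ = 2.2905e+08 vs Keq = 229.2 ⇒ Q>K, reverse
Step 1:
                   L          A          E          D
  init       0.07466    0.02534     0.6068     0.5711
  Δ           0.3294     0.3294     0.2196    -0.1098
  eq          0.4041     0.3548     0.8264     0.4613
  solve Keq expr → x = -0.1098; check Q = 229.2

[E]_eq = 0.8264 M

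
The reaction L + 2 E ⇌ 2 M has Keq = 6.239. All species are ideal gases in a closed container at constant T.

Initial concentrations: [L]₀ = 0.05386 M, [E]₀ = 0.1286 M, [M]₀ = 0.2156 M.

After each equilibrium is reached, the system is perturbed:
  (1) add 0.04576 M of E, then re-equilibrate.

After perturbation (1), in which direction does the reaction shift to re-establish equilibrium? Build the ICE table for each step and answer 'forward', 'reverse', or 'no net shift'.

Q₀ = 52.19 vs Keq = 6.239 ⇒ Q>K, reverse
Step 1:
                    L           E           M
  init        0.05386      0.1286      0.2156
  Δ           0.03447     0.06895    -0.06895
  eq          0.08833      0.1975      0.1467
  solve Keq expr → x = -0.03447; check Q = 6.239
Then add 0.04576 M of E.
Step 2:
                    L           E           M
  init        0.08833      0.2433      0.1467
  Δ         -0.007609    -0.01522     0.01522
  eq          0.08072      0.2281      0.1619
  solve Keq expr → x = 0.007609; check Q = 6.239

Direction: forward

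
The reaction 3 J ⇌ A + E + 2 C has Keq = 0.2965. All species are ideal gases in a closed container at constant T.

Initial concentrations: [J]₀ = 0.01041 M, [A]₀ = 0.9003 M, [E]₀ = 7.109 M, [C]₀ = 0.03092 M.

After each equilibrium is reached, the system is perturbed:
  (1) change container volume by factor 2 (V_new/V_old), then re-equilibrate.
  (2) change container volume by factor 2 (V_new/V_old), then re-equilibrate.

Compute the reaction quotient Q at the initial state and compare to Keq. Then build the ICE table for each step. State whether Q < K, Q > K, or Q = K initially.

Q₀ = 5424 vs Keq = 0.2965 ⇒ Q>K, reverse
Step 1:
                  J         A         E         C
  Initial   0.01041    0.9003     7.109   0.03092
  Change    0.04242  -0.01414  -0.01414  -0.02828
  Equil     0.05283    0.8862     7.095  0.002637
  solve Keq expr → x = -0.01414; check Q = 0.2965
Then change container volume by factor 2 (V_new/V_old).
Step 2:
                  J         A         E         C
  Initial   0.02642    0.4431     3.547  0.001319
  Change  -7.0696e-04 2.3565e-04 2.3565e-04 4.7131e-04
  Equil     0.02571    0.4433     3.548   0.00179
  solve Keq expr → x = 2.3565e-04; check Q = 0.2965
Then change container volume by factor 2 (V_new/V_old).
Step 3:
                  J         A         E         C
  Initial   0.01286    0.2217     1.774 8.9497e-04
  Change  -4.5539e-04 1.5180e-04 1.5180e-04 3.0359e-04
  Equil      0.0124    0.2218     1.774  0.001199
  solve Keq expr → x = 1.5180e-04; check Q = 0.2965

Q₀ = 5424; Q > K (proceeds reverse)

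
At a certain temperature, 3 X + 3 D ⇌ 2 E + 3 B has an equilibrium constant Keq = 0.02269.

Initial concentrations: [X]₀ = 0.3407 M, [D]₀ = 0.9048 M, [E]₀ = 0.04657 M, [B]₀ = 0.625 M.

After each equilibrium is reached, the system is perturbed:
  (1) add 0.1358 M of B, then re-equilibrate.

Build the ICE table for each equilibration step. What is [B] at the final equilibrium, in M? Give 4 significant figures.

[B]_eq = 0.753 M

Q₀ = 0.01808 vs Keq = 0.02269 ⇒ Q<K, forward
Step 1:
                  X         D         E         B
  I          0.3407    0.9048   0.04657     0.625
  C       -0.005097 -0.005097  0.003398  0.005097
  E          0.3356    0.8997   0.04997    0.6301
  solve Keq expr → x = 0.001699; check Q = 0.02269
Then add 0.1358 M of B.
Step 2:
                  X         D         E         B
  I          0.3356    0.8997   0.04997    0.7659
  C         0.01292   0.01292 -0.008613  -0.01292
  E          0.3485    0.9126   0.04135     0.753
  solve Keq expr → x = -0.004307; check Q = 0.02269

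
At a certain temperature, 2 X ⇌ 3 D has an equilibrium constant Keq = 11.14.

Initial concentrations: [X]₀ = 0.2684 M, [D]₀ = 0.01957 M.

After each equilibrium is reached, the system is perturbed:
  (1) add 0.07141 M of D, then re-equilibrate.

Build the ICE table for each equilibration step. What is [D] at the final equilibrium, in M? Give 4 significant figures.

Q₀ = 1.0404e-04 vs Keq = 11.14 ⇒ Q<K, forward
Step 1:
                  X         D
  I          0.2684   0.01957
  C         -0.2103    0.3155
  E          0.0581     0.335
  solve Keq expr → x = 0.1052; check Q = 11.14
Then add 0.07141 M of D.
Step 2:
                  X         D
  I          0.0581    0.4064
  C         0.01371  -0.02057
  E         0.07181    0.3859
  solve Keq expr → x = -0.006857; check Q = 11.14

[D]_eq = 0.3859 M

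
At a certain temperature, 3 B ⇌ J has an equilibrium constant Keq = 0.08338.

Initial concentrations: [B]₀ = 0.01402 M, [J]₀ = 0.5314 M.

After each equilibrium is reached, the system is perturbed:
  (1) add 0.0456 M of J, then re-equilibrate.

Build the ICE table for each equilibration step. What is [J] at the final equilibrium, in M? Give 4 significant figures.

[J]_eq = 0.164 M

Q₀ = 1.9283e+05 vs Keq = 0.08338 ⇒ Q>K, reverse
Step 1:
                  B         J
  Initial   0.01402    0.5314
  Change      1.174   -0.3915
  Equil       1.188    0.1399
  solve Keq expr → x = -0.3915; check Q = 0.08338
Then add 0.0456 M of J.
Step 2:
                  B         J
  Initial     1.188    0.1855
  Change    0.06458  -0.02153
  Equil       1.253     0.164
  solve Keq expr → x = -0.02153; check Q = 0.08338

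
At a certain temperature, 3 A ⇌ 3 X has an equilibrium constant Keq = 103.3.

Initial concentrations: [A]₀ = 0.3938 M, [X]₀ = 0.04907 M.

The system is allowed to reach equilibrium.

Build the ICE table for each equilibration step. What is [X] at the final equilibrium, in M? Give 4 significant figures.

[X]_eq = 0.3651 M

Q₀ = 0.001935 vs Keq = 103.3 ⇒ Q<K, forward
Step 1:
                    A           X
  init         0.3938     0.04907
  Δ            -0.316       0.316
  eq           0.0778      0.3651
  solve Keq expr → x = 0.1053; check Q = 103.3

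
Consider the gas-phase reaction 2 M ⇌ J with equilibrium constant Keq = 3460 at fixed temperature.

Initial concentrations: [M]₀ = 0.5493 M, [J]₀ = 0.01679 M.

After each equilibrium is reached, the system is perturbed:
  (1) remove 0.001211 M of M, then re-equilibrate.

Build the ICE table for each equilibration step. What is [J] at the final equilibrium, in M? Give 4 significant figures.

[J]_eq = 0.2863 M

Q₀ = 0.05565 vs Keq = 3460 ⇒ Q<K, forward
Step 1:
                  M         J
  init       0.5493   0.01679
  Δ         -0.5402    0.2701
  eq       0.009106    0.2869
  solve Keq expr → x = 0.2701; check Q = 3460
Then remove 0.001211 M of M.
Step 2:
                  M         J
  init     0.007895    0.2869
  Δ        0.001201 -6.0073e-04
  eq       0.009096    0.2863
  solve Keq expr → x = -6.0073e-04; check Q = 3460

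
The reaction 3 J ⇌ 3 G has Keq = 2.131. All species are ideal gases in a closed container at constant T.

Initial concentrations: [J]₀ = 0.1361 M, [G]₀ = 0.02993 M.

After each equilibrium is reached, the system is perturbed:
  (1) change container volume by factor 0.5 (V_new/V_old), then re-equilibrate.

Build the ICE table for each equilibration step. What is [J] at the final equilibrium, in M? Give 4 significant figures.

Q₀ = 0.01064 vs Keq = 2.131 ⇒ Q<K, forward
Step 1:
                  J         G
  Initial    0.1361   0.02993
  Change    -0.0635    0.0635
  Equil      0.0726   0.09343
  solve Keq expr → x = 0.02117; check Q = 2.131
Then change container volume by factor 0.5 (V_new/V_old).
Step 2:
                  J         G
  Initial    0.1452    0.1869
  Change          0         0
  Equil      0.1452    0.1869
  solve Keq expr → x = 0; check Q = 2.131

[J]_eq = 0.1452 M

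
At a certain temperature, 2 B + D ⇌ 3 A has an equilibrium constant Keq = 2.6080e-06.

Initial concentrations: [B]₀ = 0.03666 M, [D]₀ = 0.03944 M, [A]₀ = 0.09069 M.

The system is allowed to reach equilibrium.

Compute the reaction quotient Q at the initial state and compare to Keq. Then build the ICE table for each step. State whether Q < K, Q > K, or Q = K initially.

Q₀ = 14.07; Q > K (proceeds reverse)

Q₀ = 14.07 vs Keq = 2.6080e-06 ⇒ Q>K, reverse
Step 1:
                    B           D           A
  I           0.03666     0.03944     0.09069
  C           0.05967     0.02983     -0.0895
  E           0.09633     0.06927    0.001188
  solve Keq expr → x = -0.02983; check Q = 2.6080e-06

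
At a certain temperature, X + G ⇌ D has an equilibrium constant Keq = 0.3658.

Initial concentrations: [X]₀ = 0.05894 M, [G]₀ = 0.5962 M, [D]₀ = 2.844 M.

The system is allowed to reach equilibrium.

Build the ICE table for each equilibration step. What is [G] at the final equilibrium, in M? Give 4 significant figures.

[G]_eq = 2.159 M

Q₀ = 80.93 vs Keq = 0.3658 ⇒ Q>K, reverse
Step 1:
                    X           G           D
  Initial     0.05894      0.5962       2.844
  Change        1.563       1.563      -1.563
  Equil         1.622       2.159       1.281
  solve Keq expr → x = -1.563; check Q = 0.3658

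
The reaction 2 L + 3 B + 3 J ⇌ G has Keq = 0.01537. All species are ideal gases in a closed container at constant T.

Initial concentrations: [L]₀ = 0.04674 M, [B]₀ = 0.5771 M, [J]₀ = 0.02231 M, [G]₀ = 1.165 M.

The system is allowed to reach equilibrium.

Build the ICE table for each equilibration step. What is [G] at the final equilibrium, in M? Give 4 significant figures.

Q₀ = 2.4986e+08 vs Keq = 0.01537 ⇒ Q>K, reverse
Step 1:
                   L          B          J          G
  init       0.04674     0.5771    0.02231      1.165
  Δ            1.029      1.543      1.543    -0.5144
  eq           1.076       2.12      1.566     0.6506
  solve Keq expr → x = -0.5144; check Q = 0.01537

[G]_eq = 0.6506 M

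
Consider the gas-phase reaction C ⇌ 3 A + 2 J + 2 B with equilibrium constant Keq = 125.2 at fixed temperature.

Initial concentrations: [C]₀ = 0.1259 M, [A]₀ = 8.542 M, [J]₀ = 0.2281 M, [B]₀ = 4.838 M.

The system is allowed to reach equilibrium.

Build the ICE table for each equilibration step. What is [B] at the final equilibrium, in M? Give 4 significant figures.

[B]_eq = 4.657 M

Q₀ = 6029 vs Keq = 125.2 ⇒ Q>K, reverse
Step 1:
                    C           A           J           B
  I            0.1259       8.542      0.2281       4.838
  C           0.09055     -0.2716     -0.1811     -0.1811
  E            0.2164        8.27       0.047       4.657
  solve Keq expr → x = -0.09055; check Q = 125.2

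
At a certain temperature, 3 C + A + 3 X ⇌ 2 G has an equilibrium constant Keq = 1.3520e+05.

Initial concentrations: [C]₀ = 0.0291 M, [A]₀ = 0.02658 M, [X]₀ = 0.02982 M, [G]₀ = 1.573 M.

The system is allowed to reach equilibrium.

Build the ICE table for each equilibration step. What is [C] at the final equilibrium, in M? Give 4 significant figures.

[C]_eq = 0.233 M

Q₀ = 1.4246e+11 vs Keq = 1.3520e+05 ⇒ Q>K, reverse
Step 1:
                  C         A         X         G
  init       0.0291   0.02658   0.02982     1.573
  Δ          0.2039   0.06797    0.2039   -0.1359
  eq          0.233   0.09455    0.2337     1.437
  solve Keq expr → x = -0.06797; check Q = 1.3520e+05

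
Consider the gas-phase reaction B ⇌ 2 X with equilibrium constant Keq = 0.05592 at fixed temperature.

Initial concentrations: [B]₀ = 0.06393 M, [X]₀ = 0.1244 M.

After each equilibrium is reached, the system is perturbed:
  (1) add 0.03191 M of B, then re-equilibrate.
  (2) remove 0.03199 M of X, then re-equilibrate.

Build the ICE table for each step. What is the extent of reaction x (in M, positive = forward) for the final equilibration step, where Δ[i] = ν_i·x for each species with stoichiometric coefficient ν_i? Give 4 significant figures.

Q₀ = 0.2421 vs Keq = 0.05592 ⇒ Q>K, reverse
Step 1:
                  B         X
  init      0.06393    0.1244
  Δ         0.02662  -0.05324
  eq        0.09055   0.07116
  solve Keq expr → x = -0.02662; check Q = 0.05592
Then add 0.03191 M of B.
Step 2:
                  B         X
  init       0.1225   0.07116
  Δ       -0.004952  0.009903
  eq         0.1175   0.08106
  solve Keq expr → x = 0.004952; check Q = 0.05592
Then remove 0.03199 M of X.
Step 3:
                  B         X
  init       0.1175   0.04907
  Δ        -0.01358   0.02716
  eq         0.1039   0.07623
  solve Keq expr → x = 0.01358; check Q = 0.05592

x = 0.01358 M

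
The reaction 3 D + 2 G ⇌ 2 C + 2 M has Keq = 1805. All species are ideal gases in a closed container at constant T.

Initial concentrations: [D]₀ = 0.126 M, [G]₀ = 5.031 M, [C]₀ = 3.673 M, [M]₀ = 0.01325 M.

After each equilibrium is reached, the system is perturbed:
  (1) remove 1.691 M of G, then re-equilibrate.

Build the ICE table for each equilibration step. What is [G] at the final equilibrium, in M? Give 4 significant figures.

Q₀ = 0.04678 vs Keq = 1805 ⇒ Q<K, forward
Step 1:
                    D           G           C           M
  I             0.126       5.031       3.673     0.01325
  C           -0.1125    -0.07499     0.07499     0.07499
  E           0.01351       4.956       3.748     0.08824
  solve Keq expr → x = 0.0375; check Q = 1805
Then remove 1.691 M of G.
Step 2:
                    D           G           C           M
  I           0.01351       3.265       3.748     0.08824
  C          0.003959     0.00264    -0.00264    -0.00264
  E           0.01747       3.268       3.745      0.0856
  solve Keq expr → x = -0.00132; check Q = 1805

[G]_eq = 3.268 M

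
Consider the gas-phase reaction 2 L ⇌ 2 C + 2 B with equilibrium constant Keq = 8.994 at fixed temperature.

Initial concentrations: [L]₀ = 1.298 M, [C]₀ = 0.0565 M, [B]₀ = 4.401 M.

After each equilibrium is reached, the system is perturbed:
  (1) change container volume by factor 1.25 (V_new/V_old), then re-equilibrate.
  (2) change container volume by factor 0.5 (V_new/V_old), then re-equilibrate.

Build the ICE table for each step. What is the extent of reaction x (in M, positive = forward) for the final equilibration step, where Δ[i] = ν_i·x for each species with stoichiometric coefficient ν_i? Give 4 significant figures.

Q₀ = 0.0367 vs Keq = 8.994 ⇒ Q<K, forward
Step 1:
                    L           C           B
  I             1.298      0.0565       4.401
  C           -0.4603      0.4603      0.4603
  E            0.8377      0.5168       4.861
  solve Keq expr → x = 0.2301; check Q = 8.994
Then change container volume by factor 1.25 (V_new/V_old).
Step 2:
                    L           C           B
  I            0.6702      0.4134       3.889
  C          -0.05464     0.05464     0.05464
  E            0.6155      0.4681       3.944
  solve Keq expr → x = 0.02732; check Q = 8.994
Then change container volume by factor 0.5 (V_new/V_old).
Step 3:
                    L           C           B
  I             1.231      0.9362       7.887
  C             0.321      -0.321      -0.321
  E             1.552      0.6152       7.566
  solve Keq expr → x = -0.1605; check Q = 8.994

x = -0.1605 M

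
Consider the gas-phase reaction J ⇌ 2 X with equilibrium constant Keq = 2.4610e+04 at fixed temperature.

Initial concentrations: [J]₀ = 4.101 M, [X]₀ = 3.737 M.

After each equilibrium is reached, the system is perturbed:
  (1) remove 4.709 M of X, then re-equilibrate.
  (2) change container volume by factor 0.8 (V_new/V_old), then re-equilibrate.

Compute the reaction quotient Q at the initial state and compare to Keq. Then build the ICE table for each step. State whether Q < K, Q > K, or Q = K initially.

Q₀ = 3.405; Q < K (proceeds forward)

Q₀ = 3.405 vs Keq = 2.4610e+04 ⇒ Q<K, forward
Step 1:
                  J         X
  I           4.101     3.737
  C          -4.095      8.19
  E        0.005781     11.93
  solve Keq expr → x = 4.095; check Q = 2.4610e+04
Then remove 4.709 M of X.
Step 2:
                  J         X
  I        0.005781     7.218
  C       -0.003659  0.007318
  E        0.002122     7.226
  solve Keq expr → x = 0.003659; check Q = 2.4610e+04
Then change container volume by factor 0.8 (V_new/V_old).
Step 3:
                  J         X
  I        0.002652     9.032
  C       6.6202e-04 -0.001324
  E        0.003314     9.031
  solve Keq expr → x = -6.6202e-04; check Q = 2.4610e+04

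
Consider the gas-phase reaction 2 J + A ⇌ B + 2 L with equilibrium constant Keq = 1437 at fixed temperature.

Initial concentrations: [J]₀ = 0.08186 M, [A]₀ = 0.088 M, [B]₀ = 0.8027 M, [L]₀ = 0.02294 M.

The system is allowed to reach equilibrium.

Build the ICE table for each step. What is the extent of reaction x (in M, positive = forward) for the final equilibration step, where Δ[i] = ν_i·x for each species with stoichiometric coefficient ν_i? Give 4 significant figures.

x = 0.03591 M

Q₀ = 0.7163 vs Keq = 1437 ⇒ Q<K, forward
Step 1:
                    J           A           B           L
  I           0.08186       0.088      0.8027     0.02294
  C          -0.07183    -0.03591     0.03591     0.07183
  E           0.01003     0.05209      0.8386     0.09477
  solve Keq expr → x = 0.03591; check Q = 1437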